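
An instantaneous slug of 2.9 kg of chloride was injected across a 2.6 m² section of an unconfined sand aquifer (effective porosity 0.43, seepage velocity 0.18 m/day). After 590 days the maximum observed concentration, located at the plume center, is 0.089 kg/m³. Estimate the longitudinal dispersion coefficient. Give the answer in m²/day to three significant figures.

0.115 m²/day

At the plume center C_max = M/(n_e·A·√(4πDt)), so D = M²/(4πt·(n_e·A·C_max)²).
n_e·A·C_max = 0.43 × 2.6 × 0.089 = 0.09950 kg/m.
D = 2.9²/(4π × 590 × 0.09950²) = 0.115 m²/day.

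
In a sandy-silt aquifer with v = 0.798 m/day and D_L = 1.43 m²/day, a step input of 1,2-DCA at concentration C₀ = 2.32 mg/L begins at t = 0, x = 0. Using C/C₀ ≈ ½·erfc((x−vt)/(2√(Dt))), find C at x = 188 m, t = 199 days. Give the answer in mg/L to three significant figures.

For a continuous step input, C/C₀ ≈ ½·erfc((x−vt)/(2√(Dt))).
vt = 0.798 × 199 = 158.802 m and 2√(Dt) = 2√(1.43 × 199) = 33.74 m.
Argument (x−vt)/(2√(Dt)) = (188 − 158.802)/33.74 = 0.8654; ½·erfc(0.8654) = 0.1105.
C = 2.32 × 0.1105 = 0.256 mg/L.

0.256 mg/L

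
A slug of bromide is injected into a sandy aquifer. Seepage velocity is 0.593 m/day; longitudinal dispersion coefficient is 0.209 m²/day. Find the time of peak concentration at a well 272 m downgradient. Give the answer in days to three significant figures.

458 days

For the 1D instantaneous-source solution, setting ∂C/∂t = 0 at fixed x gives v²t² + 2Dt − x² = 0, so t = (√(D² + v²x²) − D)/v².
√(D² + v²x²) = √(0.209² + 0.593² × 272²) = 161.3; v² = 0.351649.
t = (161.3 − 0.209)/0.351649 = 458 days (vs. the pure-advection estimate x/v = 459 d).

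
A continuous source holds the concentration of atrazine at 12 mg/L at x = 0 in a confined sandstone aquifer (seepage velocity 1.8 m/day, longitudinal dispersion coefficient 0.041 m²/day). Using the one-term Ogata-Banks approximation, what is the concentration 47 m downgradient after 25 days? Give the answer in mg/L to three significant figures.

For a continuous step input, C/C₀ ≈ ½·erfc((x−vt)/(2√(Dt))).
vt = 1.8 × 25 = 45 m and 2√(Dt) = 2√(0.041 × 25) = 2.025 m.
Argument (x−vt)/(2√(Dt)) = (47 − 45)/2.025 = 0.9877; ½·erfc(0.9877) = 0.08123.
C = 12 × 0.08123 = 0.975 mg/L.

0.975 mg/L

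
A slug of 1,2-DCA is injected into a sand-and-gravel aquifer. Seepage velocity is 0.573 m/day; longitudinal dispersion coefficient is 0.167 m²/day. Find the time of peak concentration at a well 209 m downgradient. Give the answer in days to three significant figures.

364 days

For the 1D instantaneous-source solution, setting ∂C/∂t = 0 at fixed x gives v²t² + 2Dt − x² = 0, so t = (√(D² + v²x²) − D)/v².
√(D² + v²x²) = √(0.167² + 0.573² × 209²) = 119.8; v² = 0.328329.
t = (119.8 − 0.167)/0.328329 = 364 days (vs. the pure-advection estimate x/v = 365 d).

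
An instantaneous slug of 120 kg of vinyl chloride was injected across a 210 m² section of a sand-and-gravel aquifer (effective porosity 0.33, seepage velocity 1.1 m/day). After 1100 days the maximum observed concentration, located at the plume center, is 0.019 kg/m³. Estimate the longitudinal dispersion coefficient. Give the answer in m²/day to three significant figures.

0.601 m²/day

At the plume center C_max = M/(n_e·A·√(4πDt)), so D = M²/(4πt·(n_e·A·C_max)²).
n_e·A·C_max = 0.33 × 210 × 0.019 = 1.317 kg/m.
D = 120²/(4π × 1100 × 1.317²) = 0.601 m²/day.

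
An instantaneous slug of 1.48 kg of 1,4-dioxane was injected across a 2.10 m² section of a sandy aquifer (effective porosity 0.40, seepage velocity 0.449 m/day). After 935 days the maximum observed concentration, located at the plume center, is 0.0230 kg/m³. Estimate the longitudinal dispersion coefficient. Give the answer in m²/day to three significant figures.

At the plume center C_max = M/(n_e·A·√(4πDt)), so D = M²/(4πt·(n_e·A·C_max)²).
n_e·A·C_max = 0.40 × 2.10 × 0.0230 = 0.01932 kg/m.
D = 1.48²/(4π × 935 × 0.01932²) = 0.499 m²/day.

0.499 m²/day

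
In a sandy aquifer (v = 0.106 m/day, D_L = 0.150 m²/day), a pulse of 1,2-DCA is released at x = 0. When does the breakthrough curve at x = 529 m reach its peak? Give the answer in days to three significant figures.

4980 days

For the 1D instantaneous-source solution, setting ∂C/∂t = 0 at fixed x gives v²t² + 2Dt − x² = 0, so t = (√(D² + v²x²) − D)/v².
√(D² + v²x²) = √(0.150² + 0.106² × 529²) = 56.07; v² = 0.011236.
t = (56.07 − 0.150)/0.011236 = 4980 days (vs. the pure-advection estimate x/v = 4990 d).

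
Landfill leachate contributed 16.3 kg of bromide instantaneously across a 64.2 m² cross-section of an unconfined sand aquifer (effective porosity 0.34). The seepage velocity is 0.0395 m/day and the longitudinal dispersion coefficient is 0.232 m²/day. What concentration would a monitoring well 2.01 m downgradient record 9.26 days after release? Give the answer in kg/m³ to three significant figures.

0.105 kg/m³

For an instantaneous plane source, C(x,t) = M/(n_e·A·√(4πDt)) · exp(−(x−vt)²/(4Dt)), with n_e·A the pore (flow) area.
Plume center vt = 0.0395 × 9.26 = 0.36577 m, so the well at 2.01 m is 1.64423 m downgradient of the peak.
√(4πDt) = 5.196 m, giving peak height M/(n_e·A·√(4πDt)) = 16.3/(0.34 × 64.2 × 5.196) = 0.1437 kg/m³.
(x−vt)²/(4Dt) = (1.64423)²/(4 × 0.232 × 9.26) = 0.3146; exp(−0.3146) = 0.7301.
C = 0.1437 × 0.7301 = 0.105 kg/m³.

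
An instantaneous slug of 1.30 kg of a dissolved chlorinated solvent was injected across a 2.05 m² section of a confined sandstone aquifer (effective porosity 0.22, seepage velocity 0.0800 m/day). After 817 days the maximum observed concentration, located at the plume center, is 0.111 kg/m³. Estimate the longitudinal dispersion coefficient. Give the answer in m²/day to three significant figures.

0.0657 m²/day

At the plume center C_max = M/(n_e·A·√(4πDt)), so D = M²/(4πt·(n_e·A·C_max)²).
n_e·A·C_max = 0.22 × 2.05 × 0.111 = 0.05006 kg/m.
D = 1.30²/(4π × 817 × 0.05006²) = 0.0657 m²/day.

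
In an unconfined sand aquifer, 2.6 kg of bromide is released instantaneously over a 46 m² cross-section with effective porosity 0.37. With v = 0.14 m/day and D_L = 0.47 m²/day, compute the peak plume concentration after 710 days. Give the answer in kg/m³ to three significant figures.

0.00236 kg/m³

The peak of an instantaneous 1D plume sits at x = vt; there the Gaussian factor is 1 and C_max = M/(n_e·A·√(4πDt)), where n_e·A is the pore area the mass is dissolved in.
√(4πDt) = √(4π × 0.47 × 710) = 64.76 m, so C_max = 2.6/(0.37 × 46 × 64.76) = 0.00236 kg/m³.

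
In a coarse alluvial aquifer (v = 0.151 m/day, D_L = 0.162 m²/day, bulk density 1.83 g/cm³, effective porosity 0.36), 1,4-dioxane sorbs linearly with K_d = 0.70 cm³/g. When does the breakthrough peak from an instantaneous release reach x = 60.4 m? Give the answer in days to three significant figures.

Retardation factor R = 1 + ρ_b·K_d/n = 1 + 1.83 × 0.70/0.36 = 4.558.
Sorption retards both mechanisms: v_R = v/R = 0.03313 m/day, D_R = D/R = 0.03554 m²/day.
Peak time from v_R²t² + 2D_R t − x² = 0: t = (√(D_R² + v_R²x²) − D_R)/v_R².
√(D_R² + v_R²x²) = √(0.03554² + 0.03313² × 60.4²) = 2.001; v_R² = 0.001098.
t = (2.001 − 0.03554)/0.001098 = 1790 days.

1790 days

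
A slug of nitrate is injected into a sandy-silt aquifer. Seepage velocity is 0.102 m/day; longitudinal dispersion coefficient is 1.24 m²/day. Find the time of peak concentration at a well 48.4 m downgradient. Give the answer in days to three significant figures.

For the 1D instantaneous-source solution, setting ∂C/∂t = 0 at fixed x gives v²t² + 2Dt − x² = 0, so t = (√(D² + v²x²) − D)/v².
√(D² + v²x²) = √(1.24² + 0.102² × 48.4²) = 5.090; v² = 0.010404.
t = (5.090 − 1.24)/0.010404 = 370 days (vs. the pure-advection estimate x/v = 475 d).

370 days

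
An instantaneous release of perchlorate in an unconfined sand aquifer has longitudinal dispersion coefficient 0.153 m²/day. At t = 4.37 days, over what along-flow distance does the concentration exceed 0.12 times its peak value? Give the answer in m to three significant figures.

The plume is Gaussian with σ = √(2Dt) = √(2 × 0.153 × 4.37) = 1.156 m.
C/C_peak = exp(−Δx²/(2σ²)) = 0.12 ⇒ Δx = σ·√(−2 ln 0.12) = 1.156 × 2.059 = 2.380 m.
Width = 2Δx = 4.76 m.

4.76 m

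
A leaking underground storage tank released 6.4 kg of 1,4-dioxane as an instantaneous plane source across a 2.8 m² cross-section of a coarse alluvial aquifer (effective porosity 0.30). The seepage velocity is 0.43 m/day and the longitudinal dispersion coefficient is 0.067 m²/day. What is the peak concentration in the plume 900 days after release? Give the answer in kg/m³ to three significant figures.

The peak of an instantaneous 1D plume sits at x = vt; there the Gaussian factor is 1 and C_max = M/(n_e·A·√(4πDt)), where n_e·A is the pore area the mass is dissolved in.
√(4πDt) = √(4π × 0.067 × 900) = 27.53 m, so C_max = 6.4/(0.30 × 2.8 × 27.53) = 0.277 kg/m³.

0.277 kg/m³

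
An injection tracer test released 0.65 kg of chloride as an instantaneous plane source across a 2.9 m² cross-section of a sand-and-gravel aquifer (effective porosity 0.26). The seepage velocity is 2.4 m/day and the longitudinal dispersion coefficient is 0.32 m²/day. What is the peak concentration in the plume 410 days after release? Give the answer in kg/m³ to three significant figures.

The peak of an instantaneous 1D plume sits at x = vt; there the Gaussian factor is 1 and C_max = M/(n_e·A·√(4πDt)), where n_e·A is the pore area the mass is dissolved in.
√(4πDt) = √(4π × 0.32 × 410) = 40.60 m, so C_max = 0.65/(0.26 × 2.9 × 40.60) = 0.0212 kg/m³.

0.0212 kg/m³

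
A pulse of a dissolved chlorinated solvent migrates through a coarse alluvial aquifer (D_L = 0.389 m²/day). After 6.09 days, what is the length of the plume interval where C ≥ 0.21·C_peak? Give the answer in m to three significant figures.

The plume is Gaussian with σ = √(2Dt) = √(2 × 0.389 × 6.09) = 2.177 m.
C/C_peak = exp(−Δx²/(2σ²)) = 0.21 ⇒ Δx = σ·√(−2 ln 0.21) = 2.177 × 1.767 = 3.847 m.
Width = 2Δx = 7.69 m.

7.69 m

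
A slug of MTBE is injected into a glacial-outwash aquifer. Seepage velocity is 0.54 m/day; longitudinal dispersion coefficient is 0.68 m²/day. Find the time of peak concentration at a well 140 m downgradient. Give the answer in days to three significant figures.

257 days

For the 1D instantaneous-source solution, setting ∂C/∂t = 0 at fixed x gives v²t² + 2Dt − x² = 0, so t = (√(D² + v²x²) − D)/v².
√(D² + v²x²) = √(0.68² + 0.54² × 140²) = 75.60; v² = 0.2916.
t = (75.60 − 0.68)/0.2916 = 257 days (vs. the pure-advection estimate x/v = 259 d).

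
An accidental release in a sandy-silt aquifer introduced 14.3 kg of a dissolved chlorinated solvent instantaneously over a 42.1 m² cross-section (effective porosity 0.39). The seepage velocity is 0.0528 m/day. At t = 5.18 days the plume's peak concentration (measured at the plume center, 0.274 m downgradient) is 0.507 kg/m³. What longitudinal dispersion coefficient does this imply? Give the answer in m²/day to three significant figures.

At the plume center C_max = M/(n_e·A·√(4πDt)), so D = M²/(4πt·(n_e·A·C_max)²).
n_e·A·C_max = 0.39 × 42.1 × 0.507 = 8.324 kg/m.
D = 14.3²/(4π × 5.18 × 8.324²) = 0.0453 m²/day.

0.0453 m²/day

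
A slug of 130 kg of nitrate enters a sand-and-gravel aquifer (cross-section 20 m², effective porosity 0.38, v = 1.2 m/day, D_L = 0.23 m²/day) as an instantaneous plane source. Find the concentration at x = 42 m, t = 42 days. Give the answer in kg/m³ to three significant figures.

0.250 kg/m³

For an instantaneous plane source, C(x,t) = M/(n_e·A·√(4πDt)) · exp(−(x−vt)²/(4Dt)), with n_e·A the pore (flow) area.
Plume center vt = 1.2 × 42 = 50.4 m, so the well at 42 m is 8.4 m upgradient of the peak.
√(4πDt) = 11.02 m, giving peak height M/(n_e·A·√(4πDt)) = 130/(0.38 × 20 × 11.02) = 1.552 kg/m³.
(x−vt)²/(4Dt) = (-8.4)²/(4 × 0.23 × 42) = 1.826; exp(−1.826) = 0.1611.
C = 1.552 × 0.1611 = 0.250 kg/m³.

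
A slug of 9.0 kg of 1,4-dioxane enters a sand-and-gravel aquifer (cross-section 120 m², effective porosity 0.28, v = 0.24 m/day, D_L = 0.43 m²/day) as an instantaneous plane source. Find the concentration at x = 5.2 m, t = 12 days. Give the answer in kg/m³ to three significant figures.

0.0256 kg/m³

For an instantaneous plane source, C(x,t) = M/(n_e·A·√(4πDt)) · exp(−(x−vt)²/(4Dt)), with n_e·A the pore (flow) area.
Plume center vt = 0.24 × 12 = 2.88 m, so the well at 5.2 m is 2.32 m downgradient of the peak.
√(4πDt) = 8.052 m, giving peak height M/(n_e·A·√(4πDt)) = 9.0/(0.28 × 120 × 8.052) = 0.03327 kg/m³.
(x−vt)²/(4Dt) = (2.32)²/(4 × 0.43 × 12) = 0.2608; exp(−0.2608) = 0.7704.
C = 0.03327 × 0.7704 = 0.0256 kg/m³.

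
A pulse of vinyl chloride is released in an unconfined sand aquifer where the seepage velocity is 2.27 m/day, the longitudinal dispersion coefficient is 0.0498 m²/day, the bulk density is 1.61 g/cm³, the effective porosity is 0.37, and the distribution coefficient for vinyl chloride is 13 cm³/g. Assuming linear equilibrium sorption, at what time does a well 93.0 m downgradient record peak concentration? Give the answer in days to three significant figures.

Retardation factor R = 1 + ρ_b·K_d/n = 1 + 1.61 × 13/0.37 = 57.57.
Sorption retards both mechanisms: v_R = v/R = 0.03943 m/day, D_R = D/R = 0.0008650 m²/day.
Peak time from v_R²t² + 2D_R t − x² = 0: t = (√(D_R² + v_R²x²) − D_R)/v_R².
√(D_R² + v_R²x²) = √(0.0008650² + 0.03943² × 93.0²) = 3.667; v_R² = 0.001555.
t = (3.667 − 0.0008650)/0.001555 = 2360 days.

2360 days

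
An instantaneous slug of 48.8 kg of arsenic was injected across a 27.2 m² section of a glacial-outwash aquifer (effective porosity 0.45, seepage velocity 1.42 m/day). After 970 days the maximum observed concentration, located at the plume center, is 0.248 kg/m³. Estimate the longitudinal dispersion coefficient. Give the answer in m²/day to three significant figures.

At the plume center C_max = M/(n_e·A·√(4πDt)), so D = M²/(4πt·(n_e·A·C_max)²).
n_e·A·C_max = 0.45 × 27.2 × 0.248 = 3.036 kg/m.
D = 48.8²/(4π × 970 × 3.036²) = 0.0212 m²/day.

0.0212 m²/day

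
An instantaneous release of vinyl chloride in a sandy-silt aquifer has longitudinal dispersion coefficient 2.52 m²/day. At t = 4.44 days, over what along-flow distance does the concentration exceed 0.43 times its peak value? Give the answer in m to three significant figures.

12.3 m

The plume is Gaussian with σ = √(2Dt) = √(2 × 2.52 × 4.44) = 4.730 m.
C/C_peak = exp(−Δx²/(2σ²)) = 0.43 ⇒ Δx = σ·√(−2 ln 0.43) = 4.730 × 1.299 = 6.144 m.
Width = 2Δx = 12.3 m.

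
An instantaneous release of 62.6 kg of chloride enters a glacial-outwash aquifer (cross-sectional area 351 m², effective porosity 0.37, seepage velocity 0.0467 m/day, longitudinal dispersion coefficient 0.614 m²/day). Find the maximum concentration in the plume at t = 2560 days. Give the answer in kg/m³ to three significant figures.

The peak of an instantaneous 1D plume sits at x = vt; there the Gaussian factor is 1 and C_max = M/(n_e·A·√(4πDt)), where n_e·A is the pore area the mass is dissolved in.
√(4πDt) = √(4π × 0.614 × 2560) = 140.5 m, so C_max = 62.6/(0.37 × 351 × 140.5) = 0.00343 kg/m³.

0.00343 kg/m³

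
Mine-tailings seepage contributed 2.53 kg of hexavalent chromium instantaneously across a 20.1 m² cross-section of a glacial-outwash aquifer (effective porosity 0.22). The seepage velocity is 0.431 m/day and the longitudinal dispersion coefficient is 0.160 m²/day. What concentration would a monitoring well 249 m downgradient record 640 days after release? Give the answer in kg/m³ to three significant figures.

For an instantaneous plane source, C(x,t) = M/(n_e·A·√(4πDt)) · exp(−(x−vt)²/(4Dt)), with n_e·A the pore (flow) area.
Plume center vt = 0.431 × 640 = 275.84 m, so the well at 249 m is 26.84 m upgradient of the peak.
√(4πDt) = 35.87 m, giving peak height M/(n_e·A·√(4πDt)) = 2.53/(0.22 × 20.1 × 35.87) = 0.01595 kg/m³.
(x−vt)²/(4Dt) = (-26.84)²/(4 × 0.160 × 640) = 1.759; exp(−1.759) = 0.1722.
C = 0.01595 × 0.1722 = 0.00275 kg/m³.

0.00275 kg/m³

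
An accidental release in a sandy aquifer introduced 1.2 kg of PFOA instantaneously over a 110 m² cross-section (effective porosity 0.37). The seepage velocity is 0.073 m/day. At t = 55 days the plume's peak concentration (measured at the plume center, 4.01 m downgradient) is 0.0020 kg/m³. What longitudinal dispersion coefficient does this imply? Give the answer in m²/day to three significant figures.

0.314 m²/day

At the plume center C_max = M/(n_e·A·√(4πDt)), so D = M²/(4πt·(n_e·A·C_max)²).
n_e·A·C_max = 0.37 × 110 × 0.0020 = 0.08140 kg/m.
D = 1.2²/(4π × 55 × 0.08140²) = 0.314 m²/day.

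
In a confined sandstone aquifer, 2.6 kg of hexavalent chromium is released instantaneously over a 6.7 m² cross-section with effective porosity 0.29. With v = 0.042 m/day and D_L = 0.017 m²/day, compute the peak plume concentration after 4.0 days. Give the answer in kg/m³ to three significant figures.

The peak of an instantaneous 1D plume sits at x = vt; there the Gaussian factor is 1 and C_max = M/(n_e·A·√(4πDt)), where n_e·A is the pore area the mass is dissolved in.
√(4πDt) = √(4π × 0.017 × 4.0) = 0.9244 m, so C_max = 2.6/(0.29 × 6.7 × 0.9244) = 1.45 kg/m³.

1.45 kg/m³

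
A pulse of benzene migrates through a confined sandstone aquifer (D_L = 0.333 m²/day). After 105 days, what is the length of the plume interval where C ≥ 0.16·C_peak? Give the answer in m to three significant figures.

32.0 m

The plume is Gaussian with σ = √(2Dt) = √(2 × 0.333 × 105) = 8.362 m.
C/C_peak = exp(−Δx²/(2σ²)) = 0.16 ⇒ Δx = σ·√(−2 ln 0.16) = 8.362 × 1.914 = 16.00 m.
Width = 2Δx = 32.0 m.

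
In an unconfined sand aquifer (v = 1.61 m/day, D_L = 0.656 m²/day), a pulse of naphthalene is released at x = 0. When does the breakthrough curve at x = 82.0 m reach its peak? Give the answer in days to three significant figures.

50.7 days

For the 1D instantaneous-source solution, setting ∂C/∂t = 0 at fixed x gives v²t² + 2Dt − x² = 0, so t = (√(D² + v²x²) − D)/v².
√(D² + v²x²) = √(0.656² + 1.61² × 82.0²) = 132.0; v² = 2.5921.
t = (132.0 − 0.656)/2.5921 = 50.7 days (vs. the pure-advection estimate x/v = 50.9 d).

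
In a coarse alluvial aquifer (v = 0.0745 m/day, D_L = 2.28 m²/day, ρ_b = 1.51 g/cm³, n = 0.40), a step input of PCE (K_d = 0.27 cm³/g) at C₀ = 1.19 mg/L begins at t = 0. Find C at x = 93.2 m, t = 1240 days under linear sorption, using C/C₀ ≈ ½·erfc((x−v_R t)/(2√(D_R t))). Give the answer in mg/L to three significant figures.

0.220 mg/L

Retardation factor R = 1 + ρ_b·K_d/n = 1 + 1.51 × 0.27/0.40 = 2.019.
Sorption retards both mechanisms: v_R = v/R = 0.03690 m/day, D_R = D/R = 1.129 m²/day.
v_R·t = 0.03690 × 1240 = 45.756 m; 2√(D_R t) = 74.83 m; argument = (93.2 − 45.756)/74.83 = 0.6340.
C = C₀ × ½·erfc(0.6340) = 1.19 × 0.1850 = 0.220 mg/L.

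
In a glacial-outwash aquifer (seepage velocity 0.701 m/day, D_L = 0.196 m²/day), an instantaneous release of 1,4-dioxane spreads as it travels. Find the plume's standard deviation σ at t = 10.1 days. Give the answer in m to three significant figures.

1.99 m

Dispersive spreading gives a Gaussian with σ² = 2Dt; advection only shifts the center.
σ = √(2 × 0.196 × 10.1) = 1.99 m.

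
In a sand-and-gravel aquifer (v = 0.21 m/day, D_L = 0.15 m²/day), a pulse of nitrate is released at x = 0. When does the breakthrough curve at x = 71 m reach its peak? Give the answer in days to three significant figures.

335 days

For the 1D instantaneous-source solution, setting ∂C/∂t = 0 at fixed x gives v²t² + 2Dt − x² = 0, so t = (√(D² + v²x²) − D)/v².
√(D² + v²x²) = √(0.15² + 0.21² × 71²) = 14.91; v² = 0.0441.
t = (14.91 − 0.15)/0.0441 = 335 days (vs. the pure-advection estimate x/v = 338 d).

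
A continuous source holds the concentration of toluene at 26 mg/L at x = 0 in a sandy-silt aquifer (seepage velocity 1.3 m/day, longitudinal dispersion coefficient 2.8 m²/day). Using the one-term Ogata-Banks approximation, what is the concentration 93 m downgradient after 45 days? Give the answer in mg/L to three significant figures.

0.387 mg/L

For a continuous step input, C/C₀ ≈ ½·erfc((x−vt)/(2√(Dt))).
vt = 1.3 × 45 = 58.5 m and 2√(Dt) = 2√(2.8 × 45) = 22.45 m.
Argument (x−vt)/(2√(Dt)) = (93 − 58.5)/22.45 = 1.537; ½·erfc(1.537) = 0.01487.
C = 26 × 0.01487 = 0.387 mg/L.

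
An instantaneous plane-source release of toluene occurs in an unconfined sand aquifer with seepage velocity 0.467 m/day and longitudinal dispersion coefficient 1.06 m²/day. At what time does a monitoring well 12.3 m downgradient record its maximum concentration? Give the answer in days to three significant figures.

For the 1D instantaneous-source solution, setting ∂C/∂t = 0 at fixed x gives v²t² + 2Dt − x² = 0, so t = (√(D² + v²x²) − D)/v².
√(D² + v²x²) = √(1.06² + 0.467² × 12.3²) = 5.841; v² = 0.218089.
t = (5.841 − 1.06)/0.218089 = 21.9 days (vs. the pure-advection estimate x/v = 26.3 d).

21.9 days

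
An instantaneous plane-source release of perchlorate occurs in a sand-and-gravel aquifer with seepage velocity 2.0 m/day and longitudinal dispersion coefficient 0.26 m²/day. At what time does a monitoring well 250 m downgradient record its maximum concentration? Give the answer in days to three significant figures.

125 days

For the 1D instantaneous-source solution, setting ∂C/∂t = 0 at fixed x gives v²t² + 2Dt − x² = 0, so t = (√(D² + v²x²) − D)/v².
√(D² + v²x²) = √(0.26² + 2.0² × 250²) = 500.0; v² = 4.
t = (500.0 − 0.26)/4 = 125 days (vs. the pure-advection estimate x/v = 125 d).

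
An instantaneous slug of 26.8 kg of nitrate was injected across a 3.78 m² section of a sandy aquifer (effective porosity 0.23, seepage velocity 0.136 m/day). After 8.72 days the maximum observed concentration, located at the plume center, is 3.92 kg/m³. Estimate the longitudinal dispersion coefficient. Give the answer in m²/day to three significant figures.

At the plume center C_max = M/(n_e·A·√(4πDt)), so D = M²/(4πt·(n_e·A·C_max)²).
n_e·A·C_max = 0.23 × 3.78 × 3.92 = 3.408 kg/m.
D = 26.8²/(4π × 8.72 × 3.408²) = 0.564 m²/day.

0.564 m²/day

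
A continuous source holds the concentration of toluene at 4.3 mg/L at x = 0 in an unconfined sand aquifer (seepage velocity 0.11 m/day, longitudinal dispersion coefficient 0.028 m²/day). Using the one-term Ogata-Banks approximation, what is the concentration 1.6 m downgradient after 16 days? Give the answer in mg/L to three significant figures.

For a continuous step input, C/C₀ ≈ ½·erfc((x−vt)/(2√(Dt))).
vt = 0.11 × 16 = 1.76 m and 2√(Dt) = 2√(0.028 × 16) = 1.339 m.
Argument (x−vt)/(2√(Dt)) = (1.6 − 1.76)/1.339 = -0.1195; ½·erfc(-0.1195) = 0.5671.
C = 4.3 × 0.5671 = 2.44 mg/L.

2.44 mg/L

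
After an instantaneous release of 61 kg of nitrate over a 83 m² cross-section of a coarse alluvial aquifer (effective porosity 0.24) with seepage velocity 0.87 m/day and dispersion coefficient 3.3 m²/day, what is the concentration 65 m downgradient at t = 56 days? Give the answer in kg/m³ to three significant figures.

0.0444 kg/m³

For an instantaneous plane source, C(x,t) = M/(n_e·A·√(4πDt)) · exp(−(x−vt)²/(4Dt)), with n_e·A the pore (flow) area.
Plume center vt = 0.87 × 56 = 48.72 m, so the well at 65 m is 16.28 m downgradient of the peak.
√(4πDt) = 48.19 m, giving peak height M/(n_e·A·√(4πDt)) = 61/(0.24 × 83 × 48.19) = 0.06355 kg/m³.
(x−vt)²/(4Dt) = (16.28)²/(4 × 3.3 × 56) = 0.3585; exp(−0.3585) = 0.6987.
C = 0.06355 × 0.6987 = 0.0444 kg/m³.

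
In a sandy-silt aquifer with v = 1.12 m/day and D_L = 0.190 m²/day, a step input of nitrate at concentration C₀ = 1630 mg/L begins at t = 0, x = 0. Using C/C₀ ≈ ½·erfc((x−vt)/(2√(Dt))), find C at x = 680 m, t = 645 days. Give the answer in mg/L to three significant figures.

For a continuous step input, C/C₀ ≈ ½·erfc((x−vt)/(2√(Dt))).
vt = 1.12 × 645 = 722.4 m and 2√(Dt) = 2√(0.190 × 645) = 22.14 m.
Argument (x−vt)/(2√(Dt)) = (680 − 722.4)/22.14 = -1.915; ½·erfc(-1.915) = 0.9966.
C = 1630 × 0.9966 = 1620 mg/L.

1620 mg/L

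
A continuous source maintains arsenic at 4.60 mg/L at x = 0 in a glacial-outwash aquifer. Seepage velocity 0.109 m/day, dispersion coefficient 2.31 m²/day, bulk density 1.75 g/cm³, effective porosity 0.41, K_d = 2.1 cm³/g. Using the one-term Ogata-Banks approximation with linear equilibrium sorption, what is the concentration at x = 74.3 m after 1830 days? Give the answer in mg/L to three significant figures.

Retardation factor R = 1 + ρ_b·K_d/n = 1 + 1.75 × 2.1/0.41 = 9.963.
Sorption retards both mechanisms: v_R = v/R = 0.01094 m/day, D_R = D/R = 0.2319 m²/day.
v_R·t = 0.01094 × 1830 = 20.0202 m; 2√(D_R t) = 41.20 m; argument = (74.3 − 20.0202)/41.20 = 1.317.
C = C₀ × ½·erfc(1.317) = 4.60 × 0.03126 = 0.144 mg/L.

0.144 mg/L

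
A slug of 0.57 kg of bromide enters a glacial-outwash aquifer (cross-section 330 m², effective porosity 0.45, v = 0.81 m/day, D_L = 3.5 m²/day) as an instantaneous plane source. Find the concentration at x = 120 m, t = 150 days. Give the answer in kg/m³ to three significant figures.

For an instantaneous plane source, C(x,t) = M/(n_e·A·√(4πDt)) · exp(−(x−vt)²/(4Dt)), with n_e·A the pore (flow) area.
Plume center vt = 0.81 × 150 = 121.5 m, so the well at 120 m is 1.5 m upgradient of the peak.
√(4πDt) = 81.22 m, giving peak height M/(n_e·A·√(4πDt)) = 0.57/(0.45 × 330 × 81.22) = 4.726e-05 kg/m³.
(x−vt)²/(4Dt) = (-1.5)²/(4 × 3.5 × 150) = 0.001071; exp(−0.001071) = 0.9989.
C = 4.726e-05 × 0.9989 = 4.72e-05 kg/m³.

4.72e-05 kg/m³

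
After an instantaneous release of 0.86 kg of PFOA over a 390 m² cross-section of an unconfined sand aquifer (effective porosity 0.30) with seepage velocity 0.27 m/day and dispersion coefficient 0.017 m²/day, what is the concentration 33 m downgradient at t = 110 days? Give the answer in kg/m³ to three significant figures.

0.000354 kg/m³

For an instantaneous plane source, C(x,t) = M/(n_e·A·√(4πDt)) · exp(−(x−vt)²/(4Dt)), with n_e·A the pore (flow) area.
Plume center vt = 0.27 × 110 = 29.7 m, so the well at 33 m is 3.3 m downgradient of the peak.
√(4πDt) = 4.848 m, giving peak height M/(n_e·A·√(4πDt)) = 0.86/(0.30 × 390 × 4.848) = 0.001516 kg/m³.
(x−vt)²/(4Dt) = (3.3)²/(4 × 0.017 × 110) = 1.456; exp(−1.456) = 0.2332.
C = 0.001516 × 0.2332 = 0.000354 kg/m³.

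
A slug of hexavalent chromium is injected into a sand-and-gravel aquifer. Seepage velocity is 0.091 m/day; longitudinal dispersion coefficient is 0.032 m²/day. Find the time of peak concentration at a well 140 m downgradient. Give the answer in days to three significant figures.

For the 1D instantaneous-source solution, setting ∂C/∂t = 0 at fixed x gives v²t² + 2Dt − x² = 0, so t = (√(D² + v²x²) − D)/v².
√(D² + v²x²) = √(0.032² + 0.091² × 140²) = 12.74; v² = 0.008281.
t = (12.74 − 0.032)/0.008281 = 1530 days (vs. the pure-advection estimate x/v = 1540 d).

1530 days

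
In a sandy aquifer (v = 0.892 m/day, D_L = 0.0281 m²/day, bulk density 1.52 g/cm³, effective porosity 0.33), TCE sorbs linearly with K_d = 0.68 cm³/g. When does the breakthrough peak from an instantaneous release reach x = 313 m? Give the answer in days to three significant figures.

Retardation factor R = 1 + ρ_b·K_d/n = 1 + 1.52 × 0.68/0.33 = 4.132.
Sorption retards both mechanisms: v_R = v/R = 0.2159 m/day, D_R = D/R = 0.006801 m²/day.
Peak time from v_R²t² + 2D_R t − x² = 0: t = (√(D_R² + v_R²x²) − D_R)/v_R².
√(D_R² + v_R²x²) = √(0.006801² + 0.2159² × 313²) = 67.58; v_R² = 0.04661.
t = (67.58 − 0.006801)/0.04661 = 1450 days.

1450 days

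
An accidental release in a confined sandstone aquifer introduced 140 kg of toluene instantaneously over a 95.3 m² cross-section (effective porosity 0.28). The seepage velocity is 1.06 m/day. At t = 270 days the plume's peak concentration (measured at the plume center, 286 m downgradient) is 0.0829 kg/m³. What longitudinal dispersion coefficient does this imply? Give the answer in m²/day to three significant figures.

At the plume center C_max = M/(n_e·A·√(4πDt)), so D = M²/(4πt·(n_e·A·C_max)²).
n_e·A·C_max = 0.28 × 95.3 × 0.0829 = 2.212 kg/m.
D = 140²/(4π × 270 × 2.212²) = 1.18 m²/day.

1.18 m²/day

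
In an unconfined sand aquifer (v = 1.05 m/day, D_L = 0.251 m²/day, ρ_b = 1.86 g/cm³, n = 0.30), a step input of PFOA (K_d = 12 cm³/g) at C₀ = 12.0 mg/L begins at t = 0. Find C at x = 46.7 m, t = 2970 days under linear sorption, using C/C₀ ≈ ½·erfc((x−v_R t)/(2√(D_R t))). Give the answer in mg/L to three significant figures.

Retardation factor R = 1 + ρ_b·K_d/n = 1 + 1.86 × 12/0.30 = 75.40.
Sorption retards both mechanisms: v_R = v/R = 0.01393 m/day, D_R = D/R = 0.003329 m²/day.
v_R·t = 0.01393 × 2970 = 41.3721 m; 2√(D_R t) = 6.289 m; argument = (46.7 − 41.3721)/6.289 = 0.8472.
C = C₀ × ½·erfc(0.8472) = 12.0 × 0.1154 = 1.38 mg/L.

1.38 mg/L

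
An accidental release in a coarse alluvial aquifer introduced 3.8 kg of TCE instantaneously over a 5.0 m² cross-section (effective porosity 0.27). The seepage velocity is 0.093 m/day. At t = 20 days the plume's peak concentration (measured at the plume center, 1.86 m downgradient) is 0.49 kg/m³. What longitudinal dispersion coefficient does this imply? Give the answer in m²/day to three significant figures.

At the plume center C_max = M/(n_e·A·√(4πDt)), so D = M²/(4πt·(n_e·A·C_max)²).
n_e·A·C_max = 0.27 × 5.0 × 0.49 = 0.6615 kg/m.
D = 3.8²/(4π × 20 × 0.6615²) = 0.131 m²/day.

0.131 m²/day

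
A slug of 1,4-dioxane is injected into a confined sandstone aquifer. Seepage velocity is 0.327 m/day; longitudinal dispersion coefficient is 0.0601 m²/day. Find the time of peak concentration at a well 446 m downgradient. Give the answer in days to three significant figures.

1360 days

For the 1D instantaneous-source solution, setting ∂C/∂t = 0 at fixed x gives v²t² + 2Dt − x² = 0, so t = (√(D² + v²x²) − D)/v².
√(D² + v²x²) = √(0.0601² + 0.327² × 446²) = 145.8; v² = 0.106929.
t = (145.8 − 0.0601)/0.106929 = 1360 days (vs. the pure-advection estimate x/v = 1360 d).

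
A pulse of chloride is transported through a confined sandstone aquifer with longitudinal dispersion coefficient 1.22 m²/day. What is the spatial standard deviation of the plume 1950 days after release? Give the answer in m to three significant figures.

69.0 m

Dispersive spreading gives a Gaussian with σ² = 2Dt; advection only shifts the center.
σ = √(2 × 1.22 × 1950) = 69.0 m.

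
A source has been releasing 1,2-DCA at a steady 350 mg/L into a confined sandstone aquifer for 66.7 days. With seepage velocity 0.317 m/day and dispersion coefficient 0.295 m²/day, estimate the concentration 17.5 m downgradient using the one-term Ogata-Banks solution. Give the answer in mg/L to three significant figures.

For a continuous step input, C/C₀ ≈ ½·erfc((x−vt)/(2√(Dt))).
vt = 0.317 × 66.7 = 21.1439 m and 2√(Dt) = 2√(0.295 × 66.7) = 8.872 m.
Argument (x−vt)/(2√(Dt)) = (17.5 − 21.1439)/8.872 = -0.4107; ½·erfc(-0.4107) = 0.7193.
C = 350 × 0.7193 = 252 mg/L.

252 mg/L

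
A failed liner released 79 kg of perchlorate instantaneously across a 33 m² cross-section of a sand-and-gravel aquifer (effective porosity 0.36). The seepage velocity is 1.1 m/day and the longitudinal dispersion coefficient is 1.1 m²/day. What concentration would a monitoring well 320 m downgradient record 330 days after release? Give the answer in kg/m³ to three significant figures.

0.0276 kg/m³

For an instantaneous plane source, C(x,t) = M/(n_e·A·√(4πDt)) · exp(−(x−vt)²/(4Dt)), with n_e·A the pore (flow) area.
Plume center vt = 1.1 × 330 = 363 m, so the well at 320 m is 43 m upgradient of the peak.
√(4πDt) = 67.54 m, giving peak height M/(n_e·A·√(4πDt)) = 79/(0.36 × 33 × 67.54) = 0.09846 kg/m³.
(x−vt)²/(4Dt) = (-43)²/(4 × 1.1 × 330) = 1.273; exp(−1.273) = 0.2800.
C = 0.09846 × 0.2800 = 0.0276 kg/m³.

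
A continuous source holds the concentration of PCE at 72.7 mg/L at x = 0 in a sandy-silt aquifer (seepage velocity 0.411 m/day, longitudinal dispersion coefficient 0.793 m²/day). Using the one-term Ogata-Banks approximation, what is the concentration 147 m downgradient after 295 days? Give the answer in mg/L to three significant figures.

8.50 mg/L

For a continuous step input, C/C₀ ≈ ½·erfc((x−vt)/(2√(Dt))).
vt = 0.411 × 295 = 121.245 m and 2√(Dt) = 2√(0.793 × 295) = 30.59 m.
Argument (x−vt)/(2√(Dt)) = (147 − 121.245)/30.59 = 0.8419; ½·erfc(0.8419) = 0.1169.
C = 72.7 × 0.1169 = 8.50 mg/L.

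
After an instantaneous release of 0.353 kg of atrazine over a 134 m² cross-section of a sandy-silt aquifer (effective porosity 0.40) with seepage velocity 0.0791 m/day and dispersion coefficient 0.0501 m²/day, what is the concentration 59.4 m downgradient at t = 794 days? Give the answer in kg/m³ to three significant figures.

For an instantaneous plane source, C(x,t) = M/(n_e·A·√(4πDt)) · exp(−(x−vt)²/(4Dt)), with n_e·A the pore (flow) area.
Plume center vt = 0.0791 × 794 = 62.8054 m, so the well at 59.4 m is 3.4054 m upgradient of the peak.
√(4πDt) = 22.36 m, giving peak height M/(n_e·A·√(4πDt)) = 0.353/(0.40 × 134 × 22.36) = 0.0002945 kg/m³.
(x−vt)²/(4Dt) = (-3.4054)²/(4 × 0.0501 × 794) = 0.07288; exp(−0.07288) = 0.9297.
C = 0.0002945 × 0.9297 = 0.000274 kg/m³.

0.000274 kg/m³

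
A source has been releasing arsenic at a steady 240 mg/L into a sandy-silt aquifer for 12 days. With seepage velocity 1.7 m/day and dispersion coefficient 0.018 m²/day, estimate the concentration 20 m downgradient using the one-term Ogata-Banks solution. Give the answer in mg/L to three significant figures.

175 mg/L

For a continuous step input, C/C₀ ≈ ½·erfc((x−vt)/(2√(Dt))).
vt = 1.7 × 12 = 20.4 m and 2√(Dt) = 2√(0.018 × 12) = 0.9295 m.
Argument (x−vt)/(2√(Dt)) = (20 − 20.4)/0.9295 = -0.4303; ½·erfc(-0.4303) = 0.7286.
C = 240 × 0.7286 = 175 mg/L.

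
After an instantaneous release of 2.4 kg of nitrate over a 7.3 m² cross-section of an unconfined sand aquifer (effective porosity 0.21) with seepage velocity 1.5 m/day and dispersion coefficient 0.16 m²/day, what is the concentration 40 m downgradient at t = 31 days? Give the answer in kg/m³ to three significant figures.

For an instantaneous plane source, C(x,t) = M/(n_e·A·√(4πDt)) · exp(−(x−vt)²/(4Dt)), with n_e·A the pore (flow) area.
Plume center vt = 1.5 × 31 = 46.5 m, so the well at 40 m is 6.5 m upgradient of the peak.
√(4πDt) = 7.895 m, giving peak height M/(n_e·A·√(4πDt)) = 2.4/(0.21 × 7.3 × 7.895) = 0.1983 kg/m³.
(x−vt)²/(4Dt) = (-6.5)²/(4 × 0.16 × 31) = 2.130; exp(−2.130) = 0.1188.
C = 0.1983 × 0.1188 = 0.0236 kg/m³.

0.0236 kg/m³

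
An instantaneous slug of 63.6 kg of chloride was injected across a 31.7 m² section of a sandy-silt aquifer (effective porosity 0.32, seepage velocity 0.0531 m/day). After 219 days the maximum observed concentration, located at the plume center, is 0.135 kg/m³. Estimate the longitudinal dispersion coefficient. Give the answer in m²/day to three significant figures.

At the plume center C_max = M/(n_e·A·√(4πDt)), so D = M²/(4πt·(n_e·A·C_max)²).
n_e·A·C_max = 0.32 × 31.7 × 0.135 = 1.369 kg/m.
D = 63.6²/(4π × 219 × 1.369²) = 0.784 m²/day.

0.784 m²/day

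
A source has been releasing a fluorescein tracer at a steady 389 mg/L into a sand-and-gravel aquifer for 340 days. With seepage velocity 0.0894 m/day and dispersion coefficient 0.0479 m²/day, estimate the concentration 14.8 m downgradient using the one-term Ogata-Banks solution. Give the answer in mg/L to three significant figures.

For a continuous step input, C/C₀ ≈ ½·erfc((x−vt)/(2√(Dt))).
vt = 0.0894 × 340 = 30.396 m and 2√(Dt) = 2√(0.0479 × 340) = 8.071 m.
Argument (x−vt)/(2√(Dt)) = (14.8 − 30.396)/8.071 = -1.932; ½·erfc(-1.932) = 0.9969.
C = 389 × 0.9969 = 388 mg/L.

388 mg/L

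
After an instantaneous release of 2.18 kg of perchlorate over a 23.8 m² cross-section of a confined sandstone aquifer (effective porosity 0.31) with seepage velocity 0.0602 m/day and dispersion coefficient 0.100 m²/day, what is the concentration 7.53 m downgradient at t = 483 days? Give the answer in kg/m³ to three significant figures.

0.00108 kg/m³

For an instantaneous plane source, C(x,t) = M/(n_e·A·√(4πDt)) · exp(−(x−vt)²/(4Dt)), with n_e·A the pore (flow) area.
Plume center vt = 0.0602 × 483 = 29.0766 m, so the well at 7.53 m is 21.5466 m upgradient of the peak.
√(4πDt) = 24.64 m, giving peak height M/(n_e·A·√(4πDt)) = 2.18/(0.31 × 23.8 × 24.64) = 0.01199 kg/m³.
(x−vt)²/(4Dt) = (-21.5466)²/(4 × 0.100 × 483) = 2.403; exp(−2.403) = 0.09045.
C = 0.01199 × 0.09045 = 0.00108 kg/m³.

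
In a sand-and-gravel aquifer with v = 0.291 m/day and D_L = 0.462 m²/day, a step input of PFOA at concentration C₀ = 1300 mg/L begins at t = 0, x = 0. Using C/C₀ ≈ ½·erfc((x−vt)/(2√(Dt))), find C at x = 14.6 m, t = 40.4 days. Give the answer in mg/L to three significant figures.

For a continuous step input, C/C₀ ≈ ½·erfc((x−vt)/(2√(Dt))).
vt = 0.291 × 40.4 = 11.7564 m and 2√(Dt) = 2√(0.462 × 40.4) = 8.641 m.
Argument (x−vt)/(2√(Dt)) = (14.6 − 11.7564)/8.641 = 0.3291; ½·erfc(0.3291) = 0.3208.
C = 1300 × 0.3208 = 417 mg/L.

417 mg/L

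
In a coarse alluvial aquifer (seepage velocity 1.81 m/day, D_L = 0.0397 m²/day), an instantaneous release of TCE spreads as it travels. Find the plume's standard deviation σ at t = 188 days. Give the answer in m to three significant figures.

Dispersive spreading gives a Gaussian with σ² = 2Dt; advection only shifts the center.
σ = √(2 × 0.0397 × 188) = 3.86 m.

3.86 m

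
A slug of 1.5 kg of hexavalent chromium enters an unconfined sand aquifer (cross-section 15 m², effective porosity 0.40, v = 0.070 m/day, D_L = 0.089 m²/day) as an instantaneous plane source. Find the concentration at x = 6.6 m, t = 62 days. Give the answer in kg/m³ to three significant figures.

For an instantaneous plane source, C(x,t) = M/(n_e·A·√(4πDt)) · exp(−(x−vt)²/(4Dt)), with n_e·A the pore (flow) area.
Plume center vt = 0.070 × 62 = 4.34 m, so the well at 6.6 m is 2.26 m downgradient of the peak.
√(4πDt) = 8.327 m, giving peak height M/(n_e·A·√(4πDt)) = 1.5/(0.40 × 15 × 8.327) = 0.03002 kg/m³.
(x−vt)²/(4Dt) = (2.26)²/(4 × 0.089 × 62) = 0.2314; exp(−0.2314) = 0.7934.
C = 0.03002 × 0.7934 = 0.0238 kg/m³.

0.0238 kg/m³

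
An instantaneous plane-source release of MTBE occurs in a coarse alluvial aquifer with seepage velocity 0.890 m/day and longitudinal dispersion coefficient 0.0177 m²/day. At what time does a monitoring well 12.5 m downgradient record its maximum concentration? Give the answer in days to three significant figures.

14.0 days

For the 1D instantaneous-source solution, setting ∂C/∂t = 0 at fixed x gives v²t² + 2Dt − x² = 0, so t = (√(D² + v²x²) − D)/v².
√(D² + v²x²) = √(0.0177² + 0.890² × 12.5²) = 11.13; v² = 0.7921.
t = (11.13 − 0.0177)/0.7921 = 14.0 days (vs. the pure-advection estimate x/v = 14.0 d).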